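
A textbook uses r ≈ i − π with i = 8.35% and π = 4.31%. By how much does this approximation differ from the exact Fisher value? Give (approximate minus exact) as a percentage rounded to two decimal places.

Approximate: r ≈ 8.350% − 4.310% = 4.0400%
Exact: (1 + 0.0835)/(1 + 0.0431) − 1 = 3.8731%
Error = 4.0400% − 3.8731% = 0.1669% → 0.17%.

0.17%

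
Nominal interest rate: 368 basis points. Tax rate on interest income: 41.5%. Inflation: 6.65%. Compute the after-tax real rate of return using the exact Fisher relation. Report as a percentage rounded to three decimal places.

After-tax nominal return = 3.68% × (1 − 0.415) = 2.1528%.
1 + r = 1.021528 / 1.06650 = 0.957832
After-tax real rate = 0.957832 − 1 → -4.217%.

-4.217%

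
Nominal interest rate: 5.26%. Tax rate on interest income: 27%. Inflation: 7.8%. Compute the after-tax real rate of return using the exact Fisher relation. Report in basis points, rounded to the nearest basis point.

-367 basis points

After-tax nominal return = 5.26% × (1 − 0.27) = 3.8398%.
1 + r = 1.038398 / 1.07800 = 0.963263
After-tax real rate = 0.963263 − 1 → -367 basis points.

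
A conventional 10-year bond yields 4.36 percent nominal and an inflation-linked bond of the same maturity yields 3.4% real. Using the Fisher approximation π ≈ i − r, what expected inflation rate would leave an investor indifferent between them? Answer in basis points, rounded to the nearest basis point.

96 basis points

π ≈ i − r = 4.36% − 3.4% → 96 basis points.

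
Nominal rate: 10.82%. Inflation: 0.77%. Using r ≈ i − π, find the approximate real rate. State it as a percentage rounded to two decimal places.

r ≈ i − π = 10.82% − 0.77% = 10.05%.

10.05%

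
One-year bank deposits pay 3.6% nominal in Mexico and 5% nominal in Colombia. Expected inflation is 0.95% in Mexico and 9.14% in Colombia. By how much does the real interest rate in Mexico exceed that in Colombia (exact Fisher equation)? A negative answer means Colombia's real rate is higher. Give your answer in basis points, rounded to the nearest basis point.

Mexico: (1 + 0.0360)/(1 + 0.0095) − 1 = 2.6251%
Colombia: (1 + 0.0500)/(1 + 0.0914) − 1 = -3.7933%
Differential = 2.6251% − (-3.7933%) = 6.4184% → 642 basis points.

642 basis points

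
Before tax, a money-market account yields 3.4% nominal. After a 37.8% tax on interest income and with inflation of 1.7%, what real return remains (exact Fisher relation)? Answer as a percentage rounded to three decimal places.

After-tax nominal return = 3.4% × (1 − 0.378) = 2.1148%.
1 + r = 1.021148 / 1.01700 = 1.004079
After-tax real rate = 1.004079 − 1 → 0.408%.

0.408%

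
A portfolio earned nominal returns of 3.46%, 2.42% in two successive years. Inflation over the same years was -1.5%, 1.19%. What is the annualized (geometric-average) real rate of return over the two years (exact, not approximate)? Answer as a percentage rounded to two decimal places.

Nominal growth factor = 1.0346 × 1.0242 = 1.05963732
Price-level growth factor = 0.9850 × 1.0119 = 0.99672150
Real growth factor = 1.05963732 / 0.99672150 = 1.06312277
Annualized real rate = 1.06312277^(1/2) − 1 = 3.1078% → 3.11%.

3.11%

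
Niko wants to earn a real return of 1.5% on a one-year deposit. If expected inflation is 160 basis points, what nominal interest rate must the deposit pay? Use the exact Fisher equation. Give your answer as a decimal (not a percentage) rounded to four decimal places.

(1 + i) = (1 + r)(1 + π) = 1.01500 × 1.01600 = 1.03124
i = 1.03124 − 1, so the required nominal rate is 0.0312.

0.0312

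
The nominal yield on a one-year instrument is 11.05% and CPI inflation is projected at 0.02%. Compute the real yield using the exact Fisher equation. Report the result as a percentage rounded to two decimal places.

By the Fisher relation, 1 + r = (1 + i)/(1 + π).
1 + r = 1.11050 / 1.00020 = 1.110278
r = 1.110278 − 1 = 11.0278%, i.e. 11.03%.

11.03%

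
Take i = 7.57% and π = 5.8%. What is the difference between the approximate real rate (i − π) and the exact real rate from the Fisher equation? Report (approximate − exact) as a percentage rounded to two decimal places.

Approximate: r ≈ 7.570% − 5.800% = 1.7700%
Exact: (1 + 0.0757)/(1 + 0.0580) − 1 = 1.6730%
Error = 1.7700% − 1.6730% = 0.0970% → 0.10%.

0.10%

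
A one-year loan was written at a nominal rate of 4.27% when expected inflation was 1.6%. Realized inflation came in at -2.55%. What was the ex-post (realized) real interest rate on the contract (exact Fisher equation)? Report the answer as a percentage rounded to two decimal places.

Ex-post: (1 + 0.0427)/(1 − 0.0255) − 1 = 6.9985%
So the realized real rate is 7.00%.

7.00%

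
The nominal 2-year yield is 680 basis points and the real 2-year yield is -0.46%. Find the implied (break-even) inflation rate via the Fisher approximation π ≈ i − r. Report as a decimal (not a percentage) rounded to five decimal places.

π ≈ i − r = 6.8% − (-0.46%) → 0.07260.

0.07260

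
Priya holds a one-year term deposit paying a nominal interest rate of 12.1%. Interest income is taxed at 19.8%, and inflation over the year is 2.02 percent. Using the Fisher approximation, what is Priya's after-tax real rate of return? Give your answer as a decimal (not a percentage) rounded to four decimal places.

After-tax nominal return = 12.1% × (1 − 0.198) = 9.7042%.
r ≈ 9.7042% − 2.02% → 0.0768.

0.0768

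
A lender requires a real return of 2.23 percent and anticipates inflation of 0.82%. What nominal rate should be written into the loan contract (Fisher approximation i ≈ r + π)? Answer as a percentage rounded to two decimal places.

i ≈ r + π = 2.23% + 0.82% = 3.05%.

3.05%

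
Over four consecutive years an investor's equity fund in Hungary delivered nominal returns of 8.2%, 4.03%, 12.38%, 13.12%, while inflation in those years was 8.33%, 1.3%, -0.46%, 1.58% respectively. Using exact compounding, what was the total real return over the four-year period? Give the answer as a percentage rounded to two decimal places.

Compound the nominal returns: 1.0820 × 1.0403 × 1.1238 × 1.1312 = 1.430916.
Compound inflation: 1.0833 × 1.0130 × 0.9954 × 1.0158 = 1.109594.
Deflate: 1.430916 / 1.109594 = 1.289586.
Total real return = 1.289586 − 1 → 28.96%.

28.96%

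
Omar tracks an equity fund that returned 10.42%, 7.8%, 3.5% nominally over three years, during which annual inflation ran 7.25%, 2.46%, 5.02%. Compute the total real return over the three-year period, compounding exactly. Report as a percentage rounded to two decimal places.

Nominal growth factor = 1.1042 × 1.0780 × 1.0350 = 1.231989
Price-level growth factor = 1.0725 × 1.0246 × 1.0502 = 1.154047
Real growth factor = 1.231989 / 1.154047 = 1.067538
Total real return = 1.067538 − 1 → 6.75%.

6.75%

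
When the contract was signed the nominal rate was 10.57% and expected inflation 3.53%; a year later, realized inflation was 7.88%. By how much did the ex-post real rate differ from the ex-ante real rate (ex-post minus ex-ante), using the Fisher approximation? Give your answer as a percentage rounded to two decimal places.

-4.35%

Ex-ante: 10.57% − 3.53% = 7.040%
Ex-post: 10.57% − 7.88% = 2.690%
Difference (ex-post − ex-ante) = -4.3500% → -4.35%.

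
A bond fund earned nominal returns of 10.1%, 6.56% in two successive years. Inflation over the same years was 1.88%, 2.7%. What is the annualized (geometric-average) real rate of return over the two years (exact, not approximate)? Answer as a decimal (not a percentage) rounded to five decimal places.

Compound the nominal returns: 1.1010 × 1.0656 = 1.173225600.
Compound inflation: 1.0188 × 1.0270 = 1.046307600.
Deflate: 1.173225600 / 1.046307600 = 1.121300849.
Annualized real rate = 1.121300849^(1/2) − 1 = 5.89149% → 0.05891.

0.05891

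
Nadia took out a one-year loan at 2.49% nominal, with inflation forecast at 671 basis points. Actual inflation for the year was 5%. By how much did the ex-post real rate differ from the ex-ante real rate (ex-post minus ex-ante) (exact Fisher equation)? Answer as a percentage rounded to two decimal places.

Ex-ante: (1 + 0.0249)/(1 + 0.0671) − 1 = -3.9546%
Ex-post: (1 + 0.0249)/(1 + 0.0500) − 1 = -2.3905%
Difference (ex-post − ex-ante) = 1.5642% → 1.56%.

1.56%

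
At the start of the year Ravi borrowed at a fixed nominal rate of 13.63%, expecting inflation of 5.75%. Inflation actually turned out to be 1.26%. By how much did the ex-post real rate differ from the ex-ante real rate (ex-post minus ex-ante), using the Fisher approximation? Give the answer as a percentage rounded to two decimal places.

Ex-ante: 13.63% − 5.75% = 7.880%
Ex-post: 13.63% − 1.26% = 12.370%
Difference (ex-post − ex-ante) = 4.4900% → 4.49%.

4.49%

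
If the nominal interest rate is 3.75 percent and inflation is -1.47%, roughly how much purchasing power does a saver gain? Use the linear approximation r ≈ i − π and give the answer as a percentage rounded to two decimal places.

r ≈ i − π = 3.75% − (-1.47%) = 5.22%.

5.22%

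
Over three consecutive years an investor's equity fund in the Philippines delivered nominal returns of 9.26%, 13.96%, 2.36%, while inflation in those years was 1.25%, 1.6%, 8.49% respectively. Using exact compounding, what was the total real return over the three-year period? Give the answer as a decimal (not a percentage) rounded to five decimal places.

0.14200

Nominal growth factor = 1.0926 × 1.1396 × 1.0236 = 1.274512
Price-level growth factor = 1.0125 × 1.0160 × 1.0849 = 1.116037
Real growth factor = 1.274512 / 1.116037 = 1.141998
Total real return = 1.141998 − 1 → 0.14200.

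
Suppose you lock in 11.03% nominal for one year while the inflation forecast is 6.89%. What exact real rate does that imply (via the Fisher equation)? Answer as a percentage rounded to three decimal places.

3.873%

By the Fisher equation, 1 + r = (1 + i)/(1 + π).
1 + r = 1.11030 / 1.06890 = 1.038731
r = 1.038731 − 1 = 3.8731%, i.e. 3.873%.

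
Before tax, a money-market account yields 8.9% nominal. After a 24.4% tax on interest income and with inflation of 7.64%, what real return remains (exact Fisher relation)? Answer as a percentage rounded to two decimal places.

After-tax nominal return = 8.9% × (1 − 0.244) = 6.7284%.
1 + r = 1.067284 / 1.07640 = 0.991531
After-tax real rate = 0.991531 − 1 → -0.85%.

-0.85%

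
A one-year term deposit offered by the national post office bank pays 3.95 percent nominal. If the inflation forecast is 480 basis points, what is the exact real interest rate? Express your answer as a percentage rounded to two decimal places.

By the Fisher equation, 1 + r = (1 + i)/(1 + π).
1 + r = 1.03950 / 1.04800 = 0.991889
r = 0.991889 − 1 = -0.8111%, i.e. -0.81%.

-0.81%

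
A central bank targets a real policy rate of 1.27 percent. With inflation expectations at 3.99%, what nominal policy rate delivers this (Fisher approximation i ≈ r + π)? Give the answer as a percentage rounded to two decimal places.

5.26%

i ≈ r + π = 1.27% + 3.99% = 5.26%.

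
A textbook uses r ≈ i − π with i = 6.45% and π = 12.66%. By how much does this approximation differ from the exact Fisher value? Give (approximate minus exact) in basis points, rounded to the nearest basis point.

-70 basis points

Approximate: r ≈ 6.450% − 12.660% = -6.2100%
Exact: (1 + 0.0645)/(1 + 0.1266) − 1 = -5.5122%
Error = -6.2100% − (-5.5122%) = -0.6978% → -70 basis points.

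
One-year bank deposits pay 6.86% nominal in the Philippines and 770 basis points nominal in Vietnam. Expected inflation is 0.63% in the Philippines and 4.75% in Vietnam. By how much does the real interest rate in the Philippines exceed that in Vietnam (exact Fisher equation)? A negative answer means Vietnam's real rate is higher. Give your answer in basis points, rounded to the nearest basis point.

The Philippines: (1 + 0.0686)/(1 + 0.0063) − 1 = 6.1910%
Vietnam: (1 + 0.0770)/(1 + 0.0475) − 1 = 2.8162%
Differential = 6.1910% − 2.8162% = 3.3748% → 337 basis points.

337 basis points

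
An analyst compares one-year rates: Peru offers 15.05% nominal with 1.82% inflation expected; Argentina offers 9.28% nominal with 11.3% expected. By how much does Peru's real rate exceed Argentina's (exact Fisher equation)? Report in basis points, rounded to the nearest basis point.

1481 basis points

Peru: (1 + 0.1505)/(1 + 0.0182) − 1 = 12.9935%
Argentina: (1 + 0.0928)/(1 + 0.1130) − 1 = -1.8149%
Differential = 12.9935% − (-1.8149%) = 14.8084% → 1481 basis points.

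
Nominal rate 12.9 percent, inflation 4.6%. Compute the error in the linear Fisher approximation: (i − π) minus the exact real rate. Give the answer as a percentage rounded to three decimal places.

Approximate: r ≈ 12.900% − 4.600% = 8.3000%
Exact: (1 + 0.1290)/(1 + 0.0460) − 1 = 7.9350%
Error = 8.3000% − 7.9350% = 0.3650% → 0.365%.

0.365%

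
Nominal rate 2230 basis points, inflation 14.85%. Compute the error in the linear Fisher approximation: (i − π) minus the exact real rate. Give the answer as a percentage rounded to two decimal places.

Approximate: r ≈ 22.300% − 14.850% = 7.4500%
Exact: (1 + 0.2230)/(1 + 0.1485) − 1 = 6.4867%
Error = 7.4500% − 6.4867% = 0.9633% → 0.96%.

0.96%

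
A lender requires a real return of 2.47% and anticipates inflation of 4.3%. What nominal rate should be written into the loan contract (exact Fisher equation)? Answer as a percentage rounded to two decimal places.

(1 + i) = (1 + r)(1 + π) = 1.02470 × 1.04300 = 1.0687621
i = 1.0687621 − 1, so the required nominal rate is 6.88%.

6.88%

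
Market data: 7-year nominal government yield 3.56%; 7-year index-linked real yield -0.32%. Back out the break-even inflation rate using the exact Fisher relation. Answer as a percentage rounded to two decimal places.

(1 + π) = (1 + i)/(1 + r) = 1.03560 / 0.99680 = 1.038925
Break-even inflation = 1.038925 − 1 → 3.89%.

3.89%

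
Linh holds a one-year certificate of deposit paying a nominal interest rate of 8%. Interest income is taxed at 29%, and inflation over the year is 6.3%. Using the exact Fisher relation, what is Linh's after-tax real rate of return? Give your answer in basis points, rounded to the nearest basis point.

-58 basis points

After-tax nominal return = 8% × (1 − 0.29) = 5.6800%.
1 + r = 1.05680 / 1.06300 = 0.994167
After-tax real rate = 0.994167 − 1 → -58 basis points.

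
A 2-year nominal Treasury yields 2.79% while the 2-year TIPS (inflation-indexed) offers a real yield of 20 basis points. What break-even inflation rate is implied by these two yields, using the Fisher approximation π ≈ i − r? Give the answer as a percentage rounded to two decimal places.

π ≈ i − r = 2.79% − 0.2% → 2.59%.

2.59%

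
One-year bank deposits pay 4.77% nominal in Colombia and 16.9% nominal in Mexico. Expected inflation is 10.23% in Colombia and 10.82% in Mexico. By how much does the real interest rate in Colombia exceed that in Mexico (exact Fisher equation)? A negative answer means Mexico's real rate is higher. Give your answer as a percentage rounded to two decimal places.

-10.44%

Colombia: (1 + 0.0477)/(1 + 0.1023) − 1 = -4.9533%
Mexico: (1 + 0.1690)/(1 + 0.1082) − 1 = 5.4864%
Differential = -4.9533% − 5.4864% = -10.4397% → -10.44%.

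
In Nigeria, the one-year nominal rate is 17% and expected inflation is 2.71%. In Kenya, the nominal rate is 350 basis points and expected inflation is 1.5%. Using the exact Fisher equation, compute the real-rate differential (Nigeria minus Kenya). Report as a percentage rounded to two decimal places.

11.94%

Nigeria: (1 + 0.1700)/(1 + 0.0271) − 1 = 13.9130%
Kenya: (1 + 0.0350)/(1 + 0.0150) − 1 = 1.9704%
Differential = 13.9130% − 1.9704% = 11.9425% → 11.94%.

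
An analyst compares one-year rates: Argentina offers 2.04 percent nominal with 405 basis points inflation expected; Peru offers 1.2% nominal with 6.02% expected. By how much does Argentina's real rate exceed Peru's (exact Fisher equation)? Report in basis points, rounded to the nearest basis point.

261 basis points

Argentina: (1 + 0.0204)/(1 + 0.0405) − 1 = -1.9318%
Peru: (1 + 0.0120)/(1 + 0.0602) − 1 = -4.5463%
Differential = -1.9318% − (-4.5463%) = 2.6145% → 261 basis points.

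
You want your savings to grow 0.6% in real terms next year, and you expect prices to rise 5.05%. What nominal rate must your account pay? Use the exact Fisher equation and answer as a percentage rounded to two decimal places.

5.68%

(1 + i) = (1 + r)(1 + π) = 1.00600 × 1.05050 = 1.056803
i = 1.056803 − 1, so the required nominal rate is 5.68%.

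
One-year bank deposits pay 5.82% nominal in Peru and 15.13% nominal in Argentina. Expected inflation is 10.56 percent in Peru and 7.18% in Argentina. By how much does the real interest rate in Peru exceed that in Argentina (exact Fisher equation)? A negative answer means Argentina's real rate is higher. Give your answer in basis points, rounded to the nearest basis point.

-1170 basis points

Peru: (1 + 0.0582)/(1 + 0.1056) − 1 = -4.2873%
Argentina: (1 + 0.1513)/(1 + 0.0718) − 1 = 7.4174%
Differential = -4.2873% − 7.4174% = -11.7047% → -1170 basis points.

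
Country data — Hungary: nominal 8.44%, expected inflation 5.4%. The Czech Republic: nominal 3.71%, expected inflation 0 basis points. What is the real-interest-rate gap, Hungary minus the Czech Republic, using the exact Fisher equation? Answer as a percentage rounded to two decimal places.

-0.83%

Hungary: (1 + 0.0844)/(1 + 0.0540) − 1 = 2.8843%
The Czech Republic: (1 + 0.0371)/(1 + 0.0000) − 1 = 3.7100%
Differential = 2.8843% − 3.7100% = -0.8257% → -0.83%.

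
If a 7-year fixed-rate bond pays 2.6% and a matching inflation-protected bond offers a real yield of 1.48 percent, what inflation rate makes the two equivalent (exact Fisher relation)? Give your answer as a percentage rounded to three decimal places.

(1 + π) = (1 + i)/(1 + r) = 1.02600 / 1.01480 = 1.011037
Break-even inflation = 1.011037 − 1 → 1.104%.

1.104%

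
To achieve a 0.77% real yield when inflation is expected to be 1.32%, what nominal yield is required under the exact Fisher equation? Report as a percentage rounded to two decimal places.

2.10%

(1 + i) = (1 + r)(1 + π) = 1.00770 × 1.01320 = 1.02100164
i = 1.02100164 − 1, so the required nominal rate is 2.10%.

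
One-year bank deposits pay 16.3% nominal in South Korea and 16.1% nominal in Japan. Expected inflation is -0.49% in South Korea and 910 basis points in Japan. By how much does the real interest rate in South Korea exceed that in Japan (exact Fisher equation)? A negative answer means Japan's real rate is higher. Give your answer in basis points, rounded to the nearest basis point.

1046 basis points

South Korea: (1 + 0.1630)/(1 − 0.0049) − 1 = 16.8727%
Japan: (1 + 0.1610)/(1 + 0.0910) − 1 = 6.4161%
Differential = 16.8727% − 6.4161% = 10.4565% → 1046 basis points.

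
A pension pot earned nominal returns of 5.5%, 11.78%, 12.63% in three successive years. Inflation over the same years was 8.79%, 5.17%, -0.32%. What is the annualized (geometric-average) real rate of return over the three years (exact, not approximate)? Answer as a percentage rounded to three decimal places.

5.211%

Nominal growth factor = 1.0550 × 1.1178 × 1.1263 = 1.32822194
Price-level growth factor = 1.0879 × 1.0517 × 0.9968 = 1.14048317
Real growth factor = 1.32822194 / 1.14048317 = 1.16461336
Annualized real rate = 1.16461336^(1/3) − 1 = 5.2109% → 5.211%.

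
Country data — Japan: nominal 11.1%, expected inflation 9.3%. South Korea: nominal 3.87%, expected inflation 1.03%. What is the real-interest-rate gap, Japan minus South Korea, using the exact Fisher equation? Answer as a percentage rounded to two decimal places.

Japan: (1 + 0.1110)/(1 + 0.0930) − 1 = 1.6468%
South Korea: (1 + 0.0387)/(1 + 0.0103) − 1 = 2.8110%
Differential = 1.6468% − 2.8110% = -1.1642% → -1.16%.

-1.16%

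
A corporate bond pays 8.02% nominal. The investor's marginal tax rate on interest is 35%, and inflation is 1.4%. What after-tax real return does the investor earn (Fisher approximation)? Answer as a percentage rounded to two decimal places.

After-tax nominal return = 8.02% × (1 − 0.35) = 5.2130%.
r ≈ 5.2130% − 1.4% → 3.81%.

3.81%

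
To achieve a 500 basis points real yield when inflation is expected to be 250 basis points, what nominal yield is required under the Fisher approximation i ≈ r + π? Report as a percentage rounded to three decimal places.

7.500%

i ≈ r + π = 5% + 2.5% = 7.500%.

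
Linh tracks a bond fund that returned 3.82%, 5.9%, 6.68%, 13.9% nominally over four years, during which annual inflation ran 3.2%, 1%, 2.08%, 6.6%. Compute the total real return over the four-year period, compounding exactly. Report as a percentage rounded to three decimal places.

17.784%

Compound the nominal returns: 1.0382 × 1.0590 × 1.0668 × 1.1390 = 1.335930.
Compound inflation: 1.0320 × 1.0100 × 1.0208 × 1.0660 = 1.134224.
Deflate: 1.335930 / 1.134224 = 1.177836.
Total real return = 1.177836 − 1 → 17.784%.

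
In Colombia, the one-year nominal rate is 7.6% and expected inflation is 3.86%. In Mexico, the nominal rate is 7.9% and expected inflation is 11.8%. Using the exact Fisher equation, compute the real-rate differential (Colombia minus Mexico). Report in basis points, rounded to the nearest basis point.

Colombia: (1 + 0.0760)/(1 + 0.0386) − 1 = 3.6010%
Mexico: (1 + 0.0790)/(1 + 0.1180) − 1 = -3.4884%
Differential = 3.6010% − (-3.4884%) = 7.0894% → 709 basis points.

709 basis points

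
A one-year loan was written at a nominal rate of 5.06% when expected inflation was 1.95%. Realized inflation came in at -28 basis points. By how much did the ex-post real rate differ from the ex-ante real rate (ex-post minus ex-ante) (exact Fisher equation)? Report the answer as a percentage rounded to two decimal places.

Ex-ante: (1 + 0.0506)/(1 + 0.0195) − 1 = 3.0505%
Ex-post: (1 + 0.0506)/(1 − 0.0028) − 1 = 5.3550%
Difference (ex-post − ex-ante) = 2.3045% → 2.30%.

2.30%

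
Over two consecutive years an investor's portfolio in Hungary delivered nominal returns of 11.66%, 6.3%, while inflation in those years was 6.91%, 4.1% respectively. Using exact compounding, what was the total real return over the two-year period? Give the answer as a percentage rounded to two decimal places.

Nominal growth factor = 1.1166 × 1.0630 = 1.186946
Price-level growth factor = 1.0691 × 1.0410 = 1.112933
Real growth factor = 1.186946 / 1.112933 = 1.066502
Total real return = 1.066502 − 1 → 6.65%.

6.65%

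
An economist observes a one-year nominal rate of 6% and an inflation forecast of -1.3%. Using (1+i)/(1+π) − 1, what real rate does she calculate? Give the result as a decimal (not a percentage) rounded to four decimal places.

By the Fisher identity, 1 + r = (1 + i)/(1 + π).
1 + r = 1.06000 / 0.98700 = 1.073961
r = 1.073961 − 1 = 7.3961%, i.e. 0.0740.

0.0740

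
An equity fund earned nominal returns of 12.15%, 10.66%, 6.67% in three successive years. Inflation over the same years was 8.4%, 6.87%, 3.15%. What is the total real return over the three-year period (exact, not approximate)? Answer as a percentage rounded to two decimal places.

10.78%

Nominal growth factor = 1.1215 × 1.1066 × 1.0667 = 1.323830
Price-level growth factor = 1.0840 × 1.0687 × 1.0315 = 1.194963
Real growth factor = 1.323830 / 1.194963 = 1.107842
Total real return = 1.107842 − 1 → 10.78%.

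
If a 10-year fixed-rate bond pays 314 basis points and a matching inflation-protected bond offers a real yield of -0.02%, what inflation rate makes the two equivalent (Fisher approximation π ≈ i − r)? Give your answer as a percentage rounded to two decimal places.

3.16%

π ≈ i − r = 3.14% − (-0.02%) → 3.16%.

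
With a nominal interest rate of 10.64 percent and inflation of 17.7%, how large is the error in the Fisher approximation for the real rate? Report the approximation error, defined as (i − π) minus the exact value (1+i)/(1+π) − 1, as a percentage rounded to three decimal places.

Approximate: r ≈ 10.640% − 17.700% = -7.0600%
Exact: (1 + 0.1064)/(1 + 0.1770) − 1 = -5.9983%
Error = -7.0600% − (-5.9983%) = -1.0617% → -1.062%.

-1.062%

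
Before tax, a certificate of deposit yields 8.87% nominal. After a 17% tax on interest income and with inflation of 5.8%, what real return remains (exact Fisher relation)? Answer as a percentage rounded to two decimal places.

After-tax nominal return = 8.87% × (1 − 0.17) = 7.3621%.
1 + r = 1.073621 / 1.05800 = 1.014765
After-tax real rate = 1.014765 − 1 → 1.48%.

1.48%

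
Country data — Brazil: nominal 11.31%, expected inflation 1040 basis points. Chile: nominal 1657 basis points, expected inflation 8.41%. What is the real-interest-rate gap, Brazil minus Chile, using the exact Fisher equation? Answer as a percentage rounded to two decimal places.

Brazil: (1 + 0.1131)/(1 + 0.1040) − 1 = 0.8243%
Chile: (1 + 0.1657)/(1 + 0.0841) − 1 = 7.5270%
Differential = 0.8243% − 7.5270% = -6.7027% → -6.70%.

-6.70%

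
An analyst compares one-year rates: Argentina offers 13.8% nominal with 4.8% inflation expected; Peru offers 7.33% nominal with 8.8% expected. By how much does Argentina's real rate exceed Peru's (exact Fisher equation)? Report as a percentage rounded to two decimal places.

Argentina: (1 + 0.1380)/(1 + 0.0480) − 1 = 8.5878%
Peru: (1 + 0.0733)/(1 + 0.0880) − 1 = -1.3511%
Differential = 8.5878% − (-1.3511%) = 9.9389% → 9.94%.

9.94%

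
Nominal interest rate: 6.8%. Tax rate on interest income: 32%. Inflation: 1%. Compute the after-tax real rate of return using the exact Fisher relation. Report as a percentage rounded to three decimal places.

3.588%

After-tax nominal return = 6.8% × (1 − 0.32) = 4.6240%.
1 + r = 1.04624 / 1.01000 = 1.035881
After-tax real rate = 1.035881 − 1 → 3.588%.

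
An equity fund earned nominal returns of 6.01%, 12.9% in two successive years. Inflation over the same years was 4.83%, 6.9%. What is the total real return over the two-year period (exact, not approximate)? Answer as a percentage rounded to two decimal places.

Compound the nominal returns: 1.0601 × 1.1290 = 1.196853.
Compound inflation: 1.0483 × 1.0690 = 1.120633.
Deflate: 1.196853 / 1.120633 = 1.068015.
Total real return = 1.068015 − 1 → 6.80%.

6.80%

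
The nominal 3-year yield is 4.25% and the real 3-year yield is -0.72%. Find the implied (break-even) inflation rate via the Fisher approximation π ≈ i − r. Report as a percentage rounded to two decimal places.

4.97%

π ≈ i − r = 4.25% − (-0.72%) → 4.97%.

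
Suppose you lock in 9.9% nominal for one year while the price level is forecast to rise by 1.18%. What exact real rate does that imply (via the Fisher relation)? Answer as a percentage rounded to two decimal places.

8.62%

1 + r = 1.09900 / 1.01180 = 1.086183
r = 1.086183 − 1 = 8.6183%, i.e. 8.62%.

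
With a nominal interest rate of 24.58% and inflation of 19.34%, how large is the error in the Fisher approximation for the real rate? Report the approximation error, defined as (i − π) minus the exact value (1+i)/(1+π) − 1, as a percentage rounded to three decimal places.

0.849%

Approximate: r ≈ 24.580% − 19.340% = 5.2400%
Exact: (1 + 0.2458)/(1 + 0.1934) − 1 = 4.3908%
Error = 5.2400% − 4.3908% = 0.8492% → 0.849%.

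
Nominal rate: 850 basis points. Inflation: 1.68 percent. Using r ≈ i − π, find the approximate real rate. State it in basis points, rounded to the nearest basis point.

r ≈ i − π = 8.5% − 1.68% = 682 basis points.

682 basis points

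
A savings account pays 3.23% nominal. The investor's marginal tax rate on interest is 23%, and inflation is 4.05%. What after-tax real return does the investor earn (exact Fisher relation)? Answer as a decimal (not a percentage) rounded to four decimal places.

-0.0150

After-tax nominal return = 3.23% × (1 − 0.23) = 2.4871%.
1 + r = 1.024871 / 1.04050 = 0.984979
After-tax real rate = 0.984979 − 1 → -0.0150.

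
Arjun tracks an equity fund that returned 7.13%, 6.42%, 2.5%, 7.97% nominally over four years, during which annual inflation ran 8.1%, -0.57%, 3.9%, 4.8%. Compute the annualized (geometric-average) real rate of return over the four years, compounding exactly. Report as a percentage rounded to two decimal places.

Compound the nominal returns: 1.0713 × 1.0642 × 1.0250 × 1.0797 = 1.26171517.
Compound inflation: 1.0810 × 0.9943 × 1.0390 × 1.0480 = 1.17036133.
Deflate: 1.26171517 / 1.17036133 = 1.07805610.
Annualized real rate = 1.07805610^(1/4) − 1 = 1.8968% → 1.90%.

1.90%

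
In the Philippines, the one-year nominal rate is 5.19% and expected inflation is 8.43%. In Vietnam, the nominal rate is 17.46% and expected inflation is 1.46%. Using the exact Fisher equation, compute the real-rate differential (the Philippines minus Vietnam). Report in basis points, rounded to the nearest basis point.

-1876 basis points

The Philippines: (1 + 0.0519)/(1 + 0.0843) − 1 = -2.9881%
Vietnam: (1 + 0.1746)/(1 + 0.0146) − 1 = 15.7698%
Differential = -2.9881% − 15.7698% = -18.7579% → -1876 basis points.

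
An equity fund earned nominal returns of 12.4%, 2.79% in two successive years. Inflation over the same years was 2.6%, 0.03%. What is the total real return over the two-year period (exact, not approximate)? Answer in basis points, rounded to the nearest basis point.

1257 basis points

Compound the nominal returns: 1.1240 × 1.0279 = 1.155360.
Compound inflation: 1.0260 × 1.0003 = 1.026308.
Deflate: 1.155360 / 1.026308 = 1.125744.
Total real return = 1.125744 − 1 → 1257 basis points.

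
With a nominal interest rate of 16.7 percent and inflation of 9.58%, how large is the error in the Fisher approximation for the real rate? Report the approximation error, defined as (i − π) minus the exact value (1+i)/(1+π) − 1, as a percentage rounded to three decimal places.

0.622%

Approximate: r ≈ 16.700% − 9.580% = 7.1200%
Exact: (1 + 0.1670)/(1 + 0.0958) − 1 = 6.49754%
Error = 7.1200% − 6.49754% = 0.62246% → 0.622%.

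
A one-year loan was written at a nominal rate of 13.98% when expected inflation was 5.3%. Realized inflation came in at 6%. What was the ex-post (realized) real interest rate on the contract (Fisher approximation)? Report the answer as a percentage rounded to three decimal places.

7.980%

Ex-post: 13.98% − 6% = 7.980%
So the realized real rate is 7.980%.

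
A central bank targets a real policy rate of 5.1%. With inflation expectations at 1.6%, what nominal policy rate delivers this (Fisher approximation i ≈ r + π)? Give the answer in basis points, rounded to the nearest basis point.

670 basis points

i ≈ r + π = 5.1% + 1.6% = 670 basis points.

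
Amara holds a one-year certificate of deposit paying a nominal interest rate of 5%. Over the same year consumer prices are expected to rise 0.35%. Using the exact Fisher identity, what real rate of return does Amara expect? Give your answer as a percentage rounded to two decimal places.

1 + r = 1.05000 / 1.00350 = 1.046338
r = 1.046338 − 1 = 4.6338%, i.e. 4.63%.

4.63%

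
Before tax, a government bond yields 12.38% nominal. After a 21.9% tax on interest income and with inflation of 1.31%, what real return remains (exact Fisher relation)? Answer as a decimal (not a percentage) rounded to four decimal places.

After-tax nominal return = 12.38% × (1 − 0.219) = 9.66878%.
1 + r = 1.0966878 / 1.01310 = 1.082507
After-tax real rate = 1.082507 − 1 → 0.0825.

0.0825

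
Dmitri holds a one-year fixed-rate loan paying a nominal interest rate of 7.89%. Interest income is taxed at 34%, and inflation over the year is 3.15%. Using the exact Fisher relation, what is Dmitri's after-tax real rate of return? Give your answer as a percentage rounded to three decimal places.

After-tax nominal return = 7.89% × (1 − 0.34) = 5.2074%.
1 + r = 1.052074 / 1.03150 = 1.019946
After-tax real rate = 1.019946 − 1 → 1.995%.

1.995%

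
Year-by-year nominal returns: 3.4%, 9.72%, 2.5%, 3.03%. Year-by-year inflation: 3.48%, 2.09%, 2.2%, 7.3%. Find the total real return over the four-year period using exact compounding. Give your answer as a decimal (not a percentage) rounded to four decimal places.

0.0342

Compound the nominal returns: 1.0340 × 1.0972 × 1.0250 × 1.0303 = 1.198102.
Compound inflation: 1.0348 × 1.0209 × 1.0220 × 1.0730 = 1.158485.
Deflate: 1.198102 / 1.158485 = 1.034198.
Total real return = 1.034198 − 1 → 0.0342.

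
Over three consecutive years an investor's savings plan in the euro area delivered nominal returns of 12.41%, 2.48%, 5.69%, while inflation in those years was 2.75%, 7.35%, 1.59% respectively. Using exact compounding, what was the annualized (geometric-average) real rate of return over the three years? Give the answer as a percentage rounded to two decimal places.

2.81%

Compound the nominal returns: 1.1241 × 1.0248 × 1.0569 = 1.217525210.
Compound inflation: 1.0275 × 1.0735 × 1.0159 = 1.120559288.
Deflate: 1.217525210 / 1.120559288 = 1.086533504.
Annualized real rate = 1.086533504^(1/3) − 1 = 2.80503% → 2.81%.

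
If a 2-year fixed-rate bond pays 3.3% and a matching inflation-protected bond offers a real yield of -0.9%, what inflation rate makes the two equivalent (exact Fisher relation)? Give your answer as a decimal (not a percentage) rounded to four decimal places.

(1 + π) = (1 + i)/(1 + r) = 1.03300 / 0.99100 = 1.042381
Break-even inflation = 1.042381 − 1 → 0.0424.

0.0424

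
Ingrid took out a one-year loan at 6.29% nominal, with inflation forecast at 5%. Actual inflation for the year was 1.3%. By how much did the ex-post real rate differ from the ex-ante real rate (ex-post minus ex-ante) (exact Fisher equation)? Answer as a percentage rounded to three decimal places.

Ex-ante: (1 + 0.0629)/(1 + 0.0500) − 1 = 1.2286%
Ex-post: (1 + 0.0629)/(1 + 0.0130) − 1 = 4.9260%
Difference (ex-post − ex-ante) = 3.6974% → 3.697%.

3.697%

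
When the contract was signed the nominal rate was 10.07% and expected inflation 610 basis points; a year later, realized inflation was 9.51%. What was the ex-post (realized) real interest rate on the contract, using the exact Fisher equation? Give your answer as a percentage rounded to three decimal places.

Ex-post: (1 + 0.1007)/(1 + 0.0951) − 1 = 0.5114%
So the realized real rate is 0.511%.

0.511%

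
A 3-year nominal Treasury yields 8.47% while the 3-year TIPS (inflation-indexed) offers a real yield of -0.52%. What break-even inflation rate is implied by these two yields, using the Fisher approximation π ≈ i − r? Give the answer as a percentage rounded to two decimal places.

π ≈ i − r = 8.47% − (-0.52%) → 8.99%.

8.99%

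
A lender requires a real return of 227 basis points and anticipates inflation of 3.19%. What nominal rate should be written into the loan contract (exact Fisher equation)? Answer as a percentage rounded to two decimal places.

(1 + i) = (1 + r)(1 + π) = 1.02270 × 1.03190 = 1.05532413
i = 1.05532413 − 1, so the required nominal rate is 5.53%.

5.53%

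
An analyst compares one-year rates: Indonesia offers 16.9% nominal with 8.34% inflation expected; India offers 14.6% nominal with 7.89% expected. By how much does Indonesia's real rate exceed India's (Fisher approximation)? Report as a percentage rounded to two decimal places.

Indonesia: 16.9% − 8.34% = 8.560%
India: 14.6% − 7.89% = 6.710%
Differential = 1.850% → 1.85%.

1.85%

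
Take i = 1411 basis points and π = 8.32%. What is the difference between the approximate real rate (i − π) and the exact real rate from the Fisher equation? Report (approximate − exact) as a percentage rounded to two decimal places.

0.44%

Approximate: r ≈ 14.110% − 8.320% = 5.7900%
Exact: (1 + 0.1411)/(1 + 0.0832) − 1 = 5.3453%
Error = 5.7900% − 5.3453% = 0.4447% → 0.44%.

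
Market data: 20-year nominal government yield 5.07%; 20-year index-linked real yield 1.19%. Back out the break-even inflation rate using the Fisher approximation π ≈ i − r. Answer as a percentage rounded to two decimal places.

π ≈ i − r = 5.07% − 1.19% → 3.88%.

3.88%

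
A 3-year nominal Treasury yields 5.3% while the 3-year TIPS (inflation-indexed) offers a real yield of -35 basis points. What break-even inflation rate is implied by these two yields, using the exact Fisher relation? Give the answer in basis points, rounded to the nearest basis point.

(1 + π) = (1 + i)/(1 + r) = 1.05300 / 0.99650 = 1.056698
Break-even inflation = 1.056698 − 1 → 567 basis points.

567 basis points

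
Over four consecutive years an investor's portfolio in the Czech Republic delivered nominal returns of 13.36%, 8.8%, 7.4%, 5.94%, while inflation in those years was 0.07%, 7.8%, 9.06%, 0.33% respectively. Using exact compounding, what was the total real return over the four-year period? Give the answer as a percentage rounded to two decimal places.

18.89%

Compound the nominal returns: 1.1336 × 1.0880 × 1.0740 × 1.0594 = 1.403308.
Compound inflation: 1.0007 × 1.0780 × 1.0906 × 1.0033 = 1.180372.
Deflate: 1.403308 / 1.180372 = 1.188869.
Total real return = 1.188869 − 1 → 18.89%.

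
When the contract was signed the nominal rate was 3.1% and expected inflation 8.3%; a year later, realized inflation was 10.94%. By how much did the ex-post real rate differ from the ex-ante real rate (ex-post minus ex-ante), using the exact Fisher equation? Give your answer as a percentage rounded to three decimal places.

-2.265%

Ex-ante: (1 + 0.0310)/(1 + 0.0830) − 1 = -4.8015%
Ex-post: (1 + 0.0310)/(1 + 0.1094) − 1 = -7.0669%
Difference (ex-post − ex-ante) = -2.2654% → -2.265%.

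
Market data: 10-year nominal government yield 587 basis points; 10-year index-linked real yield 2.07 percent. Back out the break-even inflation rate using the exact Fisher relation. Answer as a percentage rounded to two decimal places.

(1 + π) = (1 + i)/(1 + r) = 1.05870 / 1.02070 = 1.037229
Break-even inflation = 1.037229 − 1 → 3.72%.

3.72%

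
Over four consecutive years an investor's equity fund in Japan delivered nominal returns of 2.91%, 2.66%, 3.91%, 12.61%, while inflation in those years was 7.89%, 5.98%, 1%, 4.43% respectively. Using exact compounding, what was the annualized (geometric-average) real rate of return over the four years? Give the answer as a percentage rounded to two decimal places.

Nominal growth factor = 1.0291 × 1.0266 × 1.0391 × 1.1261 = 1.23621253
Price-level growth factor = 1.0789 × 1.0598 × 1.0100 × 1.0443 = 1.20601236
Real growth factor = 1.23621253 / 1.20601236 = 1.02504134
Annualized real rate = 1.02504134^(1/4) − 1 = 0.6202% → 0.62%.

0.62%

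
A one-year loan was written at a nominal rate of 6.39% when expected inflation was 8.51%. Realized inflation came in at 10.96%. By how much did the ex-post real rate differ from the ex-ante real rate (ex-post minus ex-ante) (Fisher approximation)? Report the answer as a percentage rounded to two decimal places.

Ex-ante: 6.39% − 8.51% = -2.120%
Ex-post: 6.39% − 10.96% = -4.570%
Difference (ex-post − ex-ante) = -2.4500% → -2.45%.

-2.45%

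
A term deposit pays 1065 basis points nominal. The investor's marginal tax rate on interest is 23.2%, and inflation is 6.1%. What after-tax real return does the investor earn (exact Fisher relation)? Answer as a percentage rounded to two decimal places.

1.96%

After-tax nominal return = 10.65% × (1 − 0.232) = 8.1792%.
1 + r = 1.081792 / 1.06100 = 1.019597
After-tax real rate = 1.019597 − 1 → 1.96%.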